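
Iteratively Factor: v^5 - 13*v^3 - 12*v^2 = (v)*(v^4 - 13*v^2 - 12*v) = v*(v - 4)*(v^3 + 4*v^2 + 3*v) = v^2*(v - 4)*(v^2 + 4*v + 3) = v^2*(v - 4)*(v + 1)*(v + 3)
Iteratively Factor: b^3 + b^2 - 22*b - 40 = (b + 4)*(b^2 - 3*b - 10) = (b + 2)*(b + 4)*(b - 5)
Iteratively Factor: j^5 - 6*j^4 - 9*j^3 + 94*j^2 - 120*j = (j + 4)*(j^4 - 10*j^3 + 31*j^2 - 30*j) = (j - 2)*(j + 4)*(j^3 - 8*j^2 + 15*j) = (j - 3)*(j - 2)*(j + 4)*(j^2 - 5*j) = (j - 5)*(j - 3)*(j - 2)*(j + 4)*(j)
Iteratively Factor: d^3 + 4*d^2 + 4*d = (d)*(d^2 + 4*d + 4) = d*(d + 2)*(d + 2)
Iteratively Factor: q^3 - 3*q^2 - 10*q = (q - 5)*(q^2 + 2*q) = (q - 5)*(q + 2)*(q)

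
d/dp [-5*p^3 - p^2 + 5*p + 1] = -15*p^2 - 2*p + 5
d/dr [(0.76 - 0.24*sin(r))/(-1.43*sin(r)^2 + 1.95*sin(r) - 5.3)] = (-0.3432*sin(r)^2 + 2.1736*sin(r) - 0.21)*cos(r)/(2.0449*sin(r)^4 - 5.577*sin(r)^3 + 18.9605*sin(r)^2 - 20.67*sin(r) + 28.09)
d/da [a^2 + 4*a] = 2*a + 4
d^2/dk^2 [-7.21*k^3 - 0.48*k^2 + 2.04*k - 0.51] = -43.26*k - 0.96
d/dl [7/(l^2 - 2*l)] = 14*(1 - l)/(l^2*(l - 2)^2)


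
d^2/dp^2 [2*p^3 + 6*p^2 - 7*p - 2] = 12*p + 12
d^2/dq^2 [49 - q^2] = -2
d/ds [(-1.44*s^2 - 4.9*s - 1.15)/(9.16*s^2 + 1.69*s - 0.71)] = (42.4504*s^2 + 23.1128*s + 5.4225)/(83.9056*s^4 + 30.9608*s^3 - 10.1511*s^2 - 2.3998*s + 0.5041)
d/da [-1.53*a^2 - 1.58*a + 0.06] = -3.06*a - 1.58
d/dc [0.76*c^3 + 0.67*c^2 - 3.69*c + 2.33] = 2.28*c^2 + 1.34*c - 3.69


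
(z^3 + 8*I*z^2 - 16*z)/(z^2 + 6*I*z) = (z^2 + 8*I*z - 16)/(z + 6*I)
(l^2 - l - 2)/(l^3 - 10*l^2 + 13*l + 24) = (l - 2)/(l^2 - 11*l + 24)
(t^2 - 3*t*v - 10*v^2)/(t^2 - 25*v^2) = (t + 2*v)/(t + 5*v)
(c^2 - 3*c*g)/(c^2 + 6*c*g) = (c - 3*g)/(c + 6*g)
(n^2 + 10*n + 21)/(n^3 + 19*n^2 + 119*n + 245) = (n + 3)/(n^2 + 12*n + 35)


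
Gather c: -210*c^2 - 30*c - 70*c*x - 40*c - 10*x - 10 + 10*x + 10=-210*c^2 + c*(-70*x - 70)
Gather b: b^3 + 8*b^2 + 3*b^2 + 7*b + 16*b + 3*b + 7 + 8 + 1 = b^3 + 11*b^2 + 26*b + 16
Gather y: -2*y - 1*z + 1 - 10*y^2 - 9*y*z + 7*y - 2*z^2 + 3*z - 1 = -10*y^2 + y*(5 - 9*z) - 2*z^2 + 2*z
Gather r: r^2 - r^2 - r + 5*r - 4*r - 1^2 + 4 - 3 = 0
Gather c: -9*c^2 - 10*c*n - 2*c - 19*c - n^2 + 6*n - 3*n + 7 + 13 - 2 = -9*c^2 + c*(-10*n - 21) - n^2 + 3*n + 18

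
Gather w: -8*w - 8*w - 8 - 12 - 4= -16*w - 24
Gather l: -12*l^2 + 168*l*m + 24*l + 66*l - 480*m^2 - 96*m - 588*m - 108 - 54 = -12*l^2 + l*(168*m + 90) - 480*m^2 - 684*m - 162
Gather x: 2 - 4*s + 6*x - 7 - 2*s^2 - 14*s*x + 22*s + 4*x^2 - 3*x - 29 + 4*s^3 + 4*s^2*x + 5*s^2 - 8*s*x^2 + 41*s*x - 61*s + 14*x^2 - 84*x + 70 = 4*s^3 + 3*s^2 - 43*s + x^2*(18 - 8*s) + x*(4*s^2 + 27*s - 81) + 36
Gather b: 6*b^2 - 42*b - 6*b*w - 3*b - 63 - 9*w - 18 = 6*b^2 + b*(-6*w - 45) - 9*w - 81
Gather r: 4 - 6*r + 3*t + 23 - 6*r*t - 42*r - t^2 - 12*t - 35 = r*(-6*t - 48) - t^2 - 9*t - 8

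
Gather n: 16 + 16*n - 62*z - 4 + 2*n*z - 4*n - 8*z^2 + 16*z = n*(2*z + 12) - 8*z^2 - 46*z + 12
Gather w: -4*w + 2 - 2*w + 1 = 3 - 6*w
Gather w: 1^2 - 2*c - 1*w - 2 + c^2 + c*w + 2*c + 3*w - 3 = c^2 + w*(c + 2) - 4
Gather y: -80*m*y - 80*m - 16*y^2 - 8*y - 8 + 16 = -80*m - 16*y^2 + y*(-80*m - 8) + 8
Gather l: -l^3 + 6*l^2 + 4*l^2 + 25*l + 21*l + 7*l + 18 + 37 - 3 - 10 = -l^3 + 10*l^2 + 53*l + 42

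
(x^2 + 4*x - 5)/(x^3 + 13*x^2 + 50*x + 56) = (x^2 + 4*x - 5)/(x^3 + 13*x^2 + 50*x + 56)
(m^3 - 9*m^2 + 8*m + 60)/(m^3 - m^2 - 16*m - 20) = (m - 6)/(m + 2)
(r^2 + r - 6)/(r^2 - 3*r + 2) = (r + 3)/(r - 1)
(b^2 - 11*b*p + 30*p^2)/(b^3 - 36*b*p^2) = (b - 5*p)/(b*(b + 6*p))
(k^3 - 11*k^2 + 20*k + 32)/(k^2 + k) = k - 12 + 32/k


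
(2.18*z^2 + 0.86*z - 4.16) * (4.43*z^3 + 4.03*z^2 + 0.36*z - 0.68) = 9.6574*z^5 + 12.5952*z^4 - 14.1782*z^3 - 17.9376*z^2 - 2.0824*z + 2.8288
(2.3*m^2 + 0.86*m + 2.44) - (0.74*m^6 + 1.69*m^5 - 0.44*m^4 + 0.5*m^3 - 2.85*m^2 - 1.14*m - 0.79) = -0.74*m^6 - 1.69*m^5 + 0.44*m^4 - 0.5*m^3 + 5.15*m^2 + 2.0*m + 3.23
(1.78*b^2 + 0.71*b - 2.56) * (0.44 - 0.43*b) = -0.7654*b^3 + 0.4779*b^2 + 1.4132*b - 1.1264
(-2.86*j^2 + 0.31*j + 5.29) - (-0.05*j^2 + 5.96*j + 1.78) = -2.81*j^2 - 5.65*j + 3.51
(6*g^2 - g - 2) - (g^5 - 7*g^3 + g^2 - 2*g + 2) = -g^5 + 7*g^3 + 5*g^2 + g - 4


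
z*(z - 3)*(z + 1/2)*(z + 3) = z^4 + z^3/2 - 9*z^2 - 9*z/2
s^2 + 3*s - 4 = (s - 1)*(s + 4)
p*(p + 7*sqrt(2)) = p^2 + 7*sqrt(2)*p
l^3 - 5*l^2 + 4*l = l*(l - 4)*(l - 1)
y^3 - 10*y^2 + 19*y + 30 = (y - 6)*(y - 5)*(y + 1)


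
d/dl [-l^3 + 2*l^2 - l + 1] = -3*l^2 + 4*l - 1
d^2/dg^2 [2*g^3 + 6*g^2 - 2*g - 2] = 12*g + 12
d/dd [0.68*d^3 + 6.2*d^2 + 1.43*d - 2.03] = 2.04*d^2 + 12.4*d + 1.43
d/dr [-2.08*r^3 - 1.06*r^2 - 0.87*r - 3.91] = -6.24*r^2 - 2.12*r - 0.87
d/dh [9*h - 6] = 9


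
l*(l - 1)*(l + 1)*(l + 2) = l^4 + 2*l^3 - l^2 - 2*l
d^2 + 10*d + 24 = (d + 4)*(d + 6)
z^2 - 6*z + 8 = (z - 4)*(z - 2)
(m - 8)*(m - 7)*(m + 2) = m^3 - 13*m^2 + 26*m + 112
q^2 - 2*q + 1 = (q - 1)^2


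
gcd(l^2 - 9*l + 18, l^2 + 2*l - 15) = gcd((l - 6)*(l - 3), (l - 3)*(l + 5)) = l - 3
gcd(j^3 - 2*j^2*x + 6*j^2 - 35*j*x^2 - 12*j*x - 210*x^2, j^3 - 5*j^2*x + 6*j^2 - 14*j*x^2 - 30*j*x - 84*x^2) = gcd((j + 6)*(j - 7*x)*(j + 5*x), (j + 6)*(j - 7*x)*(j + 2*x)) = -j^2 + 7*j*x - 6*j + 42*x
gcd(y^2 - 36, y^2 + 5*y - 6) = y + 6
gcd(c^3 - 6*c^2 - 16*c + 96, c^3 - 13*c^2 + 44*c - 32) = c - 4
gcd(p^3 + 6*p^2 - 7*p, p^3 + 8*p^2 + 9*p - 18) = p - 1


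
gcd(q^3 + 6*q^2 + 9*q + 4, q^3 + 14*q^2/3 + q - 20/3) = q + 4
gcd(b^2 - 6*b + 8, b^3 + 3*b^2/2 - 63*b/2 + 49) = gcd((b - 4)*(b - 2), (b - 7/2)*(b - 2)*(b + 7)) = b - 2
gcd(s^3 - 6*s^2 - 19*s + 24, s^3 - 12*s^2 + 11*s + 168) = s^2 - 5*s - 24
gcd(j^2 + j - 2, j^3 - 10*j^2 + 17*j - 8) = j - 1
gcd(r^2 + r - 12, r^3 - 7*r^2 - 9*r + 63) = r - 3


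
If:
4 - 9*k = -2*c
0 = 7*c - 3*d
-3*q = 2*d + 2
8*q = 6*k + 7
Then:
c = -135/124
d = -315/124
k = 113/558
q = 191/186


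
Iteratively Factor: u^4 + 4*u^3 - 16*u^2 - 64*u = (u + 4)*(u^3 - 16*u) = (u + 4)^2*(u^2 - 4*u) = u*(u + 4)^2*(u - 4)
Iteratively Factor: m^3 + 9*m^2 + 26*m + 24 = (m + 3)*(m^2 + 6*m + 8) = (m + 3)*(m + 4)*(m + 2)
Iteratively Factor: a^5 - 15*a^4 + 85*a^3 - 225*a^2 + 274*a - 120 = (a - 2)*(a^4 - 13*a^3 + 59*a^2 - 107*a + 60) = (a - 4)*(a - 2)*(a^3 - 9*a^2 + 23*a - 15) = (a - 4)*(a - 3)*(a - 2)*(a^2 - 6*a + 5) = (a - 5)*(a - 4)*(a - 3)*(a - 2)*(a - 1)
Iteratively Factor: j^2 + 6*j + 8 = (j + 4)*(j + 2)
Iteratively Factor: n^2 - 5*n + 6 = (n - 3)*(n - 2)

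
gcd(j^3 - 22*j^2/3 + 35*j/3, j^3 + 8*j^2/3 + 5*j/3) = j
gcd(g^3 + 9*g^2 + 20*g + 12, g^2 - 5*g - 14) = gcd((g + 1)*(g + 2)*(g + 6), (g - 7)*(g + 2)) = g + 2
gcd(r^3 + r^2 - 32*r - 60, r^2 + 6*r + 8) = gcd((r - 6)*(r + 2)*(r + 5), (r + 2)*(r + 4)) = r + 2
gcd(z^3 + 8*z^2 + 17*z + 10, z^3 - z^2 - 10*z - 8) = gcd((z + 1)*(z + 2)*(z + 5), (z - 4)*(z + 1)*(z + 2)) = z^2 + 3*z + 2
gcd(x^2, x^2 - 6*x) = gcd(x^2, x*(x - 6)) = x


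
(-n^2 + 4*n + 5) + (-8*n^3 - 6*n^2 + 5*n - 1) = -8*n^3 - 7*n^2 + 9*n + 4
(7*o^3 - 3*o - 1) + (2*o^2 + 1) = 7*o^3 + 2*o^2 - 3*o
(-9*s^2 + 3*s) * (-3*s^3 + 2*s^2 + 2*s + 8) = 27*s^5 - 27*s^4 - 12*s^3 - 66*s^2 + 24*s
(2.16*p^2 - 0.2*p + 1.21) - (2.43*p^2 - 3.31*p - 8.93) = -0.27*p^2 + 3.11*p + 10.14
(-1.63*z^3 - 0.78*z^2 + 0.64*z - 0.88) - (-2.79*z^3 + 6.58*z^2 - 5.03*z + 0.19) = 1.16*z^3 - 7.36*z^2 + 5.67*z - 1.07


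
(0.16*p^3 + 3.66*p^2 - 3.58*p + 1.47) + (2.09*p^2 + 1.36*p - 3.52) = 0.16*p^3 + 5.75*p^2 - 2.22*p - 2.05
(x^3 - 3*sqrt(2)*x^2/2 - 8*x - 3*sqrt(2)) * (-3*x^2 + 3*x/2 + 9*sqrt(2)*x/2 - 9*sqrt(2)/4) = -3*x^5 + 3*x^4/2 + 9*sqrt(2)*x^4 - 9*sqrt(2)*x^3/2 + 21*x^3/2 - 27*sqrt(2)*x^2 - 21*x^2/4 - 27*x + 27*sqrt(2)*x/2 + 27/2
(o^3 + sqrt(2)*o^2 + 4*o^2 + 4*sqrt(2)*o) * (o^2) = o^5 + sqrt(2)*o^4 + 4*o^4 + 4*sqrt(2)*o^3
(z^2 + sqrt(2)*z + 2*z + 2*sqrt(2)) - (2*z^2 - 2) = -z^2 + sqrt(2)*z + 2*z + 2 + 2*sqrt(2)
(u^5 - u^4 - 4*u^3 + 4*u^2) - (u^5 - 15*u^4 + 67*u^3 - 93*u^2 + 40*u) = 14*u^4 - 71*u^3 + 97*u^2 - 40*u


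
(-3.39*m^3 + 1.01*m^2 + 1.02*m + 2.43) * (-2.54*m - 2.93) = 8.6106*m^4 + 7.3673*m^3 - 5.5501*m^2 - 9.1608*m - 7.1199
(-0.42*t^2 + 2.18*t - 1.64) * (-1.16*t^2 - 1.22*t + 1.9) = 0.4872*t^4 - 2.0164*t^3 - 1.5552*t^2 + 6.1428*t - 3.116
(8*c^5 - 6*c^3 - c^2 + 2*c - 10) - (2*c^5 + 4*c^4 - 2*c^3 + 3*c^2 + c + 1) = 6*c^5 - 4*c^4 - 4*c^3 - 4*c^2 + c - 11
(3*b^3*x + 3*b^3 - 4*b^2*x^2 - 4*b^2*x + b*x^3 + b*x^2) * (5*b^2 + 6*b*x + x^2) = 15*b^5*x + 15*b^5 - 2*b^4*x^2 - 2*b^4*x - 16*b^3*x^3 - 16*b^3*x^2 + 2*b^2*x^4 + 2*b^2*x^3 + b*x^5 + b*x^4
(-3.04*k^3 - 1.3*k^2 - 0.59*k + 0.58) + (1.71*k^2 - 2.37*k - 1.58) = -3.04*k^3 + 0.41*k^2 - 2.96*k - 1.0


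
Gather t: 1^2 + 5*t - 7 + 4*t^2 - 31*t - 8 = 4*t^2 - 26*t - 14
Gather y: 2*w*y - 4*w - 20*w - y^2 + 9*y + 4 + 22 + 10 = -24*w - y^2 + y*(2*w + 9) + 36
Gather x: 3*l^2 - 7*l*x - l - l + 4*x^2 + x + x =3*l^2 - 2*l + 4*x^2 + x*(2 - 7*l)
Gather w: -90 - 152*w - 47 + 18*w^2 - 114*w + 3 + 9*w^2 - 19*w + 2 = 27*w^2 - 285*w - 132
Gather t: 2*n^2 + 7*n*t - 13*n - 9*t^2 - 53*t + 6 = 2*n^2 - 13*n - 9*t^2 + t*(7*n - 53) + 6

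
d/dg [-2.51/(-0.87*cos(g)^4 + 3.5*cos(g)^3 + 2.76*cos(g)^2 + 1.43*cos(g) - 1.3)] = (8.7348*cos(g)^3 - 26.355*cos(g)^2 - 13.8552*cos(g) - 3.5893)*sin(g)/(-0.87*cos(g)^4 + 3.5*cos(g)^3 + 2.76*cos(g)^2 + 1.43*cos(g) - 1.3)^2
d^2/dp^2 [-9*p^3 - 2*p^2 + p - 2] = -54*p - 4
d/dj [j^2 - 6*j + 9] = 2*j - 6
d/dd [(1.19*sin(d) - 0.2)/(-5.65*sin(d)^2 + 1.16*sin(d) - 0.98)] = (6.7235*sin(d)^2 - 2.26*sin(d) - 0.9342)*cos(d)/(31.9225*sin(d)^4 - 13.108*sin(d)^3 + 12.4196*sin(d)^2 - 2.2736*sin(d) + 0.9604)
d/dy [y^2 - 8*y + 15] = 2*y - 8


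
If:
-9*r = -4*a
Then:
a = 9*r/4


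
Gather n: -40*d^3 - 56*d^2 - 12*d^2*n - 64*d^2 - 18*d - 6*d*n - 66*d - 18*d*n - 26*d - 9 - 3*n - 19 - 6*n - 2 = -40*d^3 - 120*d^2 - 110*d + n*(-12*d^2 - 24*d - 9) - 30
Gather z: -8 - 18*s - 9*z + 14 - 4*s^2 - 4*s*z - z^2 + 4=-4*s^2 - 18*s - z^2 + z*(-4*s - 9) + 10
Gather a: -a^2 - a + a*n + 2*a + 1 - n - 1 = -a^2 + a*(n + 1) - n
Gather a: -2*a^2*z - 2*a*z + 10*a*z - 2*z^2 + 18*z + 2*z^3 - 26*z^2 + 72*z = -2*a^2*z + 8*a*z + 2*z^3 - 28*z^2 + 90*z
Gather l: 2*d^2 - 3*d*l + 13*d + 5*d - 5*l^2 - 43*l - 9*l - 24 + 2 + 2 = 2*d^2 + 18*d - 5*l^2 + l*(-3*d - 52) - 20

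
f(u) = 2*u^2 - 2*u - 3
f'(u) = 4*u - 2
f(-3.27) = 24.93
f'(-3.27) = -15.08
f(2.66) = 5.83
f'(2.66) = 8.64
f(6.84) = 76.89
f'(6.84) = 25.36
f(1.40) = -1.88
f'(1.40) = 3.60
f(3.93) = 20.03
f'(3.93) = 13.72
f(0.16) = -3.27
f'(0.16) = -1.36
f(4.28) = 25.08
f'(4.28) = 15.12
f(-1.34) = 3.27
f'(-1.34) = -7.36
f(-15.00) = 477.00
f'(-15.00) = -62.00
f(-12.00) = 309.00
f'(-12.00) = -50.00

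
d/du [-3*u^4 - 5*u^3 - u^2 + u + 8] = -12*u^3 - 15*u^2 - 2*u + 1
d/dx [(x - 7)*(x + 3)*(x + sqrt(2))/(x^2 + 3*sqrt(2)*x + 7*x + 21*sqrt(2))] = (-(x - 7)*(x + 3)*(x + sqrt(2))*(2*x + 3*sqrt(2) + 7) + ((x - 7)*(x + 3) + (x - 7)*(x + sqrt(2)) + (x + 3)*(x + sqrt(2)))*(x^2 + 3*sqrt(2)*x + 7*x + 21*sqrt(2)))/(x^2 + 3*sqrt(2)*x + 7*x + 21*sqrt(2))^2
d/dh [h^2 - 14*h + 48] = 2*h - 14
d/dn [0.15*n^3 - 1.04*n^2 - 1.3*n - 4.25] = 0.45*n^2 - 2.08*n - 1.3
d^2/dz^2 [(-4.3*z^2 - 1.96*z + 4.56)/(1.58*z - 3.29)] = (-7.105427357601e-15*z^2 - 90.697036)/(3.944312*z^3 - 24.639468*z^2 + 51.306234*z - 35.611289)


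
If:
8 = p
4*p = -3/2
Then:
No Solution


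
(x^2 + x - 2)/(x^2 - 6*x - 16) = (x - 1)/(x - 8)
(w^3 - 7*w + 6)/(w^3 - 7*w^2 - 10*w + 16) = (w^2 + w - 6)/(w^2 - 6*w - 16)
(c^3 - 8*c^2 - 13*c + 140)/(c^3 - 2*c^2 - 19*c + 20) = (c - 7)/(c - 1)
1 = 1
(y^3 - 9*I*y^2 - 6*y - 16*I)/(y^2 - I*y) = (y^3 - 9*I*y^2 - 6*y - 16*I)/(y*(y - I))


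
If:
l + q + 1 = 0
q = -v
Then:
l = v - 1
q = -v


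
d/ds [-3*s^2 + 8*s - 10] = 8 - 6*s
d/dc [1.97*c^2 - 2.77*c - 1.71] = 3.94*c - 2.77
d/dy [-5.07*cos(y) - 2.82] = 5.07*sin(y)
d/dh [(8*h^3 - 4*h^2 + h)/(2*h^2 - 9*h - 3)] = (16*h^4 - 144*h^3 - 38*h^2 + 24*h - 3)/(4*h^4 - 36*h^3 + 69*h^2 + 54*h + 9)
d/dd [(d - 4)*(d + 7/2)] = 2*d - 1/2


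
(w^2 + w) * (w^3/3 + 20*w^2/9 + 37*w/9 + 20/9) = w^5/3 + 23*w^4/9 + 19*w^3/3 + 19*w^2/3 + 20*w/9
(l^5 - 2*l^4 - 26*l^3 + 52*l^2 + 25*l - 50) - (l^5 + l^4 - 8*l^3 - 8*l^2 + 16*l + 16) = -3*l^4 - 18*l^3 + 60*l^2 + 9*l - 66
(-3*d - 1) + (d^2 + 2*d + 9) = d^2 - d + 8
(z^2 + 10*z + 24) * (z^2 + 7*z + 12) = z^4 + 17*z^3 + 106*z^2 + 288*z + 288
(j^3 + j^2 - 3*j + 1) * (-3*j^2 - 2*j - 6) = -3*j^5 - 5*j^4 + j^3 - 3*j^2 + 16*j - 6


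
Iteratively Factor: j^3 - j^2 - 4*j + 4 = (j - 1)*(j^2 - 4) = (j - 1)*(j + 2)*(j - 2)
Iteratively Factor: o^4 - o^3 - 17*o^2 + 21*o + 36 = (o + 4)*(o^3 - 5*o^2 + 3*o + 9) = (o + 1)*(o + 4)*(o^2 - 6*o + 9) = (o - 3)*(o + 1)*(o + 4)*(o - 3)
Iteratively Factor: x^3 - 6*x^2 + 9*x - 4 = (x - 1)*(x^2 - 5*x + 4) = (x - 4)*(x - 1)*(x - 1)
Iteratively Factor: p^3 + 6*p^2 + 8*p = (p + 2)*(p^2 + 4*p) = (p + 2)*(p + 4)*(p)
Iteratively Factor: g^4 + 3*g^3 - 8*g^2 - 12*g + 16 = (g - 2)*(g^3 + 5*g^2 + 2*g - 8) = (g - 2)*(g + 2)*(g^2 + 3*g - 4) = (g - 2)*(g + 2)*(g + 4)*(g - 1)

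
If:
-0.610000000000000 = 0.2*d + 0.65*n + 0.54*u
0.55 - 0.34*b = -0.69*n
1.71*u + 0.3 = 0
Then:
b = 2.02941176470588*n + 1.61764705882353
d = -3.25*n - 2.57631578947368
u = -0.18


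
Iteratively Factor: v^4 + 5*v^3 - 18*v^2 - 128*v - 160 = (v + 4)*(v^3 + v^2 - 22*v - 40) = (v - 5)*(v + 4)*(v^2 + 6*v + 8) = (v - 5)*(v + 2)*(v + 4)*(v + 4)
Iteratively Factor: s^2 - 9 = (s - 3)*(s + 3)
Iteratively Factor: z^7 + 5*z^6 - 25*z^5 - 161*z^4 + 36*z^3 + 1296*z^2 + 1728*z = (z - 4)*(z^6 + 9*z^5 + 11*z^4 - 117*z^3 - 432*z^2 - 432*z) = (z - 4)*(z + 3)*(z^5 + 6*z^4 - 7*z^3 - 96*z^2 - 144*z) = z*(z - 4)*(z + 3)*(z^4 + 6*z^3 - 7*z^2 - 96*z - 144) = z*(z - 4)*(z + 3)^2*(z^3 + 3*z^2 - 16*z - 48) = z*(z - 4)*(z + 3)^3*(z^2 - 16) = z*(z - 4)*(z + 3)^3*(z + 4)*(z - 4)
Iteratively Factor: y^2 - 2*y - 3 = (y - 3)*(y + 1)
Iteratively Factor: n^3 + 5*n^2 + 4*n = (n + 4)*(n^2 + n) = n*(n + 4)*(n + 1)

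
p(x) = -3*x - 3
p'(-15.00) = -3.00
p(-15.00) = 42.00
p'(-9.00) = -3.00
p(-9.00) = 24.00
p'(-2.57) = -3.00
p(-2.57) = 4.71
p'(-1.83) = -3.00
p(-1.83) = 2.49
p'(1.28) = -3.00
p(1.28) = -6.84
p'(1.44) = -3.00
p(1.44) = -7.32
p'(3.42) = -3.00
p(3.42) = -13.26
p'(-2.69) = -3.00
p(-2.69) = 5.07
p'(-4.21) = -3.00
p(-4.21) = 9.63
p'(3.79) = -3.00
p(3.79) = -14.37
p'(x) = -3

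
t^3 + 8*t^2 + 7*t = t*(t + 1)*(t + 7)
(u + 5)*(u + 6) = u^2 + 11*u + 30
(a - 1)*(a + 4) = a^2 + 3*a - 4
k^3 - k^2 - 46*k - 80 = (k - 8)*(k + 2)*(k + 5)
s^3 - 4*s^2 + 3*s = s*(s - 3)*(s - 1)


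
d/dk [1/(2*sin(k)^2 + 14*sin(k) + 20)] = -(2*sin(k) + 7)*cos(k)/(2*(sin(k)^2 + 7*sin(k) + 10)^2)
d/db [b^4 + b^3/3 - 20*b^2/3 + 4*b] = 4*b^3 + b^2 - 40*b/3 + 4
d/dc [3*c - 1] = 3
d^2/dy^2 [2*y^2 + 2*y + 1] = 4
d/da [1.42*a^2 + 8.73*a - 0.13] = 2.84*a + 8.73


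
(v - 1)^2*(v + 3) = v^3 + v^2 - 5*v + 3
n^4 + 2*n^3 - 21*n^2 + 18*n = n*(n - 3)*(n - 1)*(n + 6)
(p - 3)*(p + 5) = p^2 + 2*p - 15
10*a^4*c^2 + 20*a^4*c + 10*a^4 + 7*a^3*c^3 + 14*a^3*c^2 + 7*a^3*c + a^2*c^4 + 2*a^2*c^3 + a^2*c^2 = (2*a + c)*(5*a + c)*(a*c + a)^2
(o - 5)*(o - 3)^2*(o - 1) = o^4 - 12*o^3 + 50*o^2 - 84*o + 45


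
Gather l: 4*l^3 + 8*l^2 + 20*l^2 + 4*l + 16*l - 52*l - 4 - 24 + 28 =4*l^3 + 28*l^2 - 32*l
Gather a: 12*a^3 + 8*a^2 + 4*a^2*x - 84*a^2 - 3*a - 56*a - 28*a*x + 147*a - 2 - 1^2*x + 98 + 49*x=12*a^3 + a^2*(4*x - 76) + a*(88 - 28*x) + 48*x + 96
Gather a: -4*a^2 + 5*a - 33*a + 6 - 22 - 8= -4*a^2 - 28*a - 24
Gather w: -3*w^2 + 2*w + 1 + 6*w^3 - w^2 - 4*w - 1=6*w^3 - 4*w^2 - 2*w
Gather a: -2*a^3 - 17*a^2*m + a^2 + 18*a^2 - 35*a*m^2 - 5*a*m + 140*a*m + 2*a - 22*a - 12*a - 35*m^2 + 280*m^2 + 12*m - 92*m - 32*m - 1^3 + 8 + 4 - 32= -2*a^3 + a^2*(19 - 17*m) + a*(-35*m^2 + 135*m - 32) + 245*m^2 - 112*m - 21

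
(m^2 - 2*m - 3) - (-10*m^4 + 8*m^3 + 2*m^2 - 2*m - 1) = 10*m^4 - 8*m^3 - m^2 - 2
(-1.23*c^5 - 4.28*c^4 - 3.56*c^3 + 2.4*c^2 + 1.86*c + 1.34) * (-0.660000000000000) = 0.8118*c^5 + 2.8248*c^4 + 2.3496*c^3 - 1.584*c^2 - 1.2276*c - 0.8844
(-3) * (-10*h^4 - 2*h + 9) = 30*h^4 + 6*h - 27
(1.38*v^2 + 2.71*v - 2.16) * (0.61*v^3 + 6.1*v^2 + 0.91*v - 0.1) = 0.8418*v^5 + 10.0711*v^4 + 16.4692*v^3 - 10.8479*v^2 - 2.2366*v + 0.216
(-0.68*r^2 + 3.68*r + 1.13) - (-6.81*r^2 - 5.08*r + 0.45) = 6.13*r^2 + 8.76*r + 0.68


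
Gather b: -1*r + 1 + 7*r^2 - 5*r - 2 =7*r^2 - 6*r - 1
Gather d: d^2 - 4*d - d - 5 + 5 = d^2 - 5*d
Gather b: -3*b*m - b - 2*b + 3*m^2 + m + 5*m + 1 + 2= b*(-3*m - 3) + 3*m^2 + 6*m + 3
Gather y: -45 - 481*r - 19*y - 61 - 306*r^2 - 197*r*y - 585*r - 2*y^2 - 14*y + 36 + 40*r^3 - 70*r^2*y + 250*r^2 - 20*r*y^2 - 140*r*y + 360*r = 40*r^3 - 56*r^2 - 706*r + y^2*(-20*r - 2) + y*(-70*r^2 - 337*r - 33) - 70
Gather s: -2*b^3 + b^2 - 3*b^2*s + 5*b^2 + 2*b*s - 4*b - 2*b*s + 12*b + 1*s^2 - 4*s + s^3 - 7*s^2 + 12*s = -2*b^3 + 6*b^2 + 8*b + s^3 - 6*s^2 + s*(8 - 3*b^2)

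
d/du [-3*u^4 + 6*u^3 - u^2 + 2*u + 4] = -12*u^3 + 18*u^2 - 2*u + 2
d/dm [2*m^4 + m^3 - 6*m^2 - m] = 8*m^3 + 3*m^2 - 12*m - 1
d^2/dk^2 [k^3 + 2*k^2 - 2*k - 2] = 6*k + 4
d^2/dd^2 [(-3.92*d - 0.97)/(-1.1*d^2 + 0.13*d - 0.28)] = ((2.2*d - 0.13)*(3.92*d + 0.97)*(4.4*d - 0.26) - (25.872*d + 1.1148)*(1.1*d^2 - 0.13*d + 0.28))/(1.1*d^2 - 0.13*d + 0.28)^3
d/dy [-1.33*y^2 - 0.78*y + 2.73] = -2.66*y - 0.78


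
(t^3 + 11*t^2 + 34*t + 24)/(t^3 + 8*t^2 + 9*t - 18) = (t^2 + 5*t + 4)/(t^2 + 2*t - 3)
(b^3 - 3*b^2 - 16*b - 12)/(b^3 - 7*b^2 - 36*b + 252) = (b^2 + 3*b + 2)/(b^2 - b - 42)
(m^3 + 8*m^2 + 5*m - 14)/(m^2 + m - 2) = m + 7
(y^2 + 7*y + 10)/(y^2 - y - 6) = (y + 5)/(y - 3)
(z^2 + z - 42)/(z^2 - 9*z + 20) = (z^2 + z - 42)/(z^2 - 9*z + 20)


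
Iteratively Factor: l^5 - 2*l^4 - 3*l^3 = (l)*(l^4 - 2*l^3 - 3*l^2) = l*(l - 3)*(l^3 + l^2) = l^2*(l - 3)*(l^2 + l) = l^3*(l - 3)*(l + 1)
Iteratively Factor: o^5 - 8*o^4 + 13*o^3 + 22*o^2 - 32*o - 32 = (o + 1)*(o^4 - 9*o^3 + 22*o^2 - 32) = (o - 4)*(o + 1)*(o^3 - 5*o^2 + 2*o + 8) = (o - 4)^2*(o + 1)*(o^2 - o - 2) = (o - 4)^2*(o + 1)^2*(o - 2)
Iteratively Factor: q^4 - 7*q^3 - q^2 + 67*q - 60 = (q - 1)*(q^3 - 6*q^2 - 7*q + 60) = (q - 4)*(q - 1)*(q^2 - 2*q - 15) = (q - 5)*(q - 4)*(q - 1)*(q + 3)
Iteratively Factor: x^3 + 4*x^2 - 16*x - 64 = (x + 4)*(x^2 - 16) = (x - 4)*(x + 4)*(x + 4)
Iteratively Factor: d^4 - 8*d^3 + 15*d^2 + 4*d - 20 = (d - 5)*(d^3 - 3*d^2 + 4) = (d - 5)*(d + 1)*(d^2 - 4*d + 4) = (d - 5)*(d - 2)*(d + 1)*(d - 2)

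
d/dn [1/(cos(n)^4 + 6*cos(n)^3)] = 2*(2*cos(n) + 9)*sin(n)/((cos(n) + 6)^2*cos(n)^4)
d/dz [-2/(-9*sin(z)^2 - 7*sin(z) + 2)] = -2*(18*sin(z) + 7)*cos(z)/(9*sin(z)^2 + 7*sin(z) - 2)^2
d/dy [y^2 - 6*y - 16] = 2*y - 6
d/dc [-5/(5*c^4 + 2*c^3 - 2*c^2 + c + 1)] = 5*(20*c^3 + 6*c^2 - 4*c + 1)/(5*c^4 + 2*c^3 - 2*c^2 + c + 1)^2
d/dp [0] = 0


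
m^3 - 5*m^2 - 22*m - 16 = (m - 8)*(m + 1)*(m + 2)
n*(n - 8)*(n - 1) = n^3 - 9*n^2 + 8*n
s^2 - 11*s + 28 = (s - 7)*(s - 4)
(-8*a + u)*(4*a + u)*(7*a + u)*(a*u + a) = -224*a^4*u - 224*a^4 - 60*a^3*u^2 - 60*a^3*u + 3*a^2*u^3 + 3*a^2*u^2 + a*u^4 + a*u^3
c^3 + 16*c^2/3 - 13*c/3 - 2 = (c - 1)*(c + 1/3)*(c + 6)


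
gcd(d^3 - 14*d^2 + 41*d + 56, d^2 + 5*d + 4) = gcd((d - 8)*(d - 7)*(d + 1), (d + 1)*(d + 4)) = d + 1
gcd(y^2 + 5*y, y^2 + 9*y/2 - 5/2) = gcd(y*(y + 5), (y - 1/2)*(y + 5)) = y + 5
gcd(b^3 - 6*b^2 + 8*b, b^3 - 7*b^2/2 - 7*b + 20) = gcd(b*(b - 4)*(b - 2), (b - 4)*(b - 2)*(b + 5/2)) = b^2 - 6*b + 8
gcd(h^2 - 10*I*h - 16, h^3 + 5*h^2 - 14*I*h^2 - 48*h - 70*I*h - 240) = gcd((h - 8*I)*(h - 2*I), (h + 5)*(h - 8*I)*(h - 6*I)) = h - 8*I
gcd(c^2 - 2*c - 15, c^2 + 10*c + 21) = c + 3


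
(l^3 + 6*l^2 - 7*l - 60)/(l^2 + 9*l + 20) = l - 3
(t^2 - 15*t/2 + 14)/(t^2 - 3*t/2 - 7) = (t - 4)/(t + 2)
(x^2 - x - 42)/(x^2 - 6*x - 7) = (x + 6)/(x + 1)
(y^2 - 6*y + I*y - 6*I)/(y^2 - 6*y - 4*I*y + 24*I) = (y + I)/(y - 4*I)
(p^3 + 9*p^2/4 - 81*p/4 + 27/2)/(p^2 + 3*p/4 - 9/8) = 2*(p^2 + 3*p - 18)/(2*p + 3)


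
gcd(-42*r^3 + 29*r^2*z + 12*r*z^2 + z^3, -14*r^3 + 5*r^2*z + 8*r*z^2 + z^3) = -7*r^2 + 6*r*z + z^2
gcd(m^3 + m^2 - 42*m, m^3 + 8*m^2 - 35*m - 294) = m^2 + m - 42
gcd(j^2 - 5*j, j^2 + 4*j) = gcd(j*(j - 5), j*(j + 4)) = j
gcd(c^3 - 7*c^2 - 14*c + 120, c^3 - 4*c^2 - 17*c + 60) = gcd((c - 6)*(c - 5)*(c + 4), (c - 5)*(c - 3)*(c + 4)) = c^2 - c - 20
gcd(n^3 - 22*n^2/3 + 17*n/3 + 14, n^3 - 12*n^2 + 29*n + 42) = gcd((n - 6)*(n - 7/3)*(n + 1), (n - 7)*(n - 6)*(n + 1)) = n^2 - 5*n - 6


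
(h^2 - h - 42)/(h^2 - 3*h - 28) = (h + 6)/(h + 4)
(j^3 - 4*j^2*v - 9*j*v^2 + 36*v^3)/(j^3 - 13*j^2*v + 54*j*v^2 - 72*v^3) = (-j - 3*v)/(-j + 6*v)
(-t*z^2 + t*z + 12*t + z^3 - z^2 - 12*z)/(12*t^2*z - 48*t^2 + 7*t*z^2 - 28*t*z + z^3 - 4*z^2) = (-t*z - 3*t + z^2 + 3*z)/(12*t^2 + 7*t*z + z^2)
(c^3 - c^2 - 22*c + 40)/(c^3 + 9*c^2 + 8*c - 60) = (c - 4)/(c + 6)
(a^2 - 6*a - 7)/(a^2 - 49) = (a + 1)/(a + 7)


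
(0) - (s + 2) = -s - 2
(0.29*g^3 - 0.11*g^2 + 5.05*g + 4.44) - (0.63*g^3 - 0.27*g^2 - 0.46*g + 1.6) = -0.34*g^3 + 0.16*g^2 + 5.51*g + 2.84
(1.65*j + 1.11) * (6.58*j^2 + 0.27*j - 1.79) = 10.857*j^3 + 7.7493*j^2 - 2.6538*j - 1.9869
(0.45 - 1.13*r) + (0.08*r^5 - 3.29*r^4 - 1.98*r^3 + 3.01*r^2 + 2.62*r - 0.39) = 0.08*r^5 - 3.29*r^4 - 1.98*r^3 + 3.01*r^2 + 1.49*r + 0.06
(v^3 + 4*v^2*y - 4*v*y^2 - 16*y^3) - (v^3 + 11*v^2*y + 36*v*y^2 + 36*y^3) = -7*v^2*y - 40*v*y^2 - 52*y^3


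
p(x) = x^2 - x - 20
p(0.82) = -20.15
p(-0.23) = -19.72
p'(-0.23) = -1.46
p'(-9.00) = -19.00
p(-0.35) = -19.53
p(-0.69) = -18.83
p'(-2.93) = -6.86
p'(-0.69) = -2.38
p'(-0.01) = -1.02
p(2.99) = -14.05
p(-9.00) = 70.00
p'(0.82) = 0.64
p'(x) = 2*x - 1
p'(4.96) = 8.92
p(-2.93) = -8.49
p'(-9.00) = -19.00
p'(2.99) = 4.98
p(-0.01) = -19.99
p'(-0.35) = -1.70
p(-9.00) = 70.00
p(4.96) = -0.36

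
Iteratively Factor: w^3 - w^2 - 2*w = (w + 1)*(w^2 - 2*w) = (w - 2)*(w + 1)*(w)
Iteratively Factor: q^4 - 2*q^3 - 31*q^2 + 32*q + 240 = (q + 4)*(q^3 - 6*q^2 - 7*q + 60) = (q - 4)*(q + 4)*(q^2 - 2*q - 15) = (q - 4)*(q + 3)*(q + 4)*(q - 5)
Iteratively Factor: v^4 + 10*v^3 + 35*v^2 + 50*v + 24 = (v + 4)*(v^3 + 6*v^2 + 11*v + 6) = (v + 3)*(v + 4)*(v^2 + 3*v + 2) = (v + 2)*(v + 3)*(v + 4)*(v + 1)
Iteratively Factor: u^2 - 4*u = (u)*(u - 4)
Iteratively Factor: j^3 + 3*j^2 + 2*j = (j + 2)*(j^2 + j) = j*(j + 2)*(j + 1)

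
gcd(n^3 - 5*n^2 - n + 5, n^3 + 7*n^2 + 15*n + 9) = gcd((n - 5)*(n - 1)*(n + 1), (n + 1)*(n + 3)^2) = n + 1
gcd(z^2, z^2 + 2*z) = z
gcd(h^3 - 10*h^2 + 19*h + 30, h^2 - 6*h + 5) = h - 5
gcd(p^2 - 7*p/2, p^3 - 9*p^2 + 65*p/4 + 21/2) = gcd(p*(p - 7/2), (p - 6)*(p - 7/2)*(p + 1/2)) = p - 7/2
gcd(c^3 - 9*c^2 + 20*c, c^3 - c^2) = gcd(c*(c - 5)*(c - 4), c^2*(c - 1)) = c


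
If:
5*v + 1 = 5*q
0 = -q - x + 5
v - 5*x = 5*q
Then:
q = 126/5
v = 25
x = -101/5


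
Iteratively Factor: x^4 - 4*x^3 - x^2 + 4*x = (x - 4)*(x^3 - x) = x*(x - 4)*(x^2 - 1) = x*(x - 4)*(x + 1)*(x - 1)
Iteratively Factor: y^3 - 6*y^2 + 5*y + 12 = (y - 3)*(y^2 - 3*y - 4) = (y - 3)*(y + 1)*(y - 4)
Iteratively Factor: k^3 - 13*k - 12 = (k - 4)*(k^2 + 4*k + 3) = (k - 4)*(k + 1)*(k + 3)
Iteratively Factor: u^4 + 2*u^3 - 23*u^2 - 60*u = (u - 5)*(u^3 + 7*u^2 + 12*u) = u*(u - 5)*(u^2 + 7*u + 12) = u*(u - 5)*(u + 4)*(u + 3)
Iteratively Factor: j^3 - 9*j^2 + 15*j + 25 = (j - 5)*(j^2 - 4*j - 5) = (j - 5)^2*(j + 1)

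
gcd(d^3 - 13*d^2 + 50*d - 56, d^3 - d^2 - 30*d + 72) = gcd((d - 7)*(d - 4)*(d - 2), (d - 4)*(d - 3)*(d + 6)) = d - 4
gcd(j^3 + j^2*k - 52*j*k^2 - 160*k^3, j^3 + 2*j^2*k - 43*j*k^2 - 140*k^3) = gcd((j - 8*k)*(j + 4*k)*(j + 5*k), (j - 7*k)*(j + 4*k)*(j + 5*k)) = j^2 + 9*j*k + 20*k^2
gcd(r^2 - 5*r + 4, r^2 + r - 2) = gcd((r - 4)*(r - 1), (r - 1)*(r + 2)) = r - 1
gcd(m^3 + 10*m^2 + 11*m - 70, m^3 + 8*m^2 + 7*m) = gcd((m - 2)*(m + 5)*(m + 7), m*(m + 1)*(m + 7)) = m + 7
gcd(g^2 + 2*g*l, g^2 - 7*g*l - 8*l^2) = 1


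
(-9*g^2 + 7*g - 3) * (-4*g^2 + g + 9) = 36*g^4 - 37*g^3 - 62*g^2 + 60*g - 27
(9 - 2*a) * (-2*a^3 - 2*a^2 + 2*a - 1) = 4*a^4 - 14*a^3 - 22*a^2 + 20*a - 9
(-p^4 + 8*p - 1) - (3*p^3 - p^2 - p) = -p^4 - 3*p^3 + p^2 + 9*p - 1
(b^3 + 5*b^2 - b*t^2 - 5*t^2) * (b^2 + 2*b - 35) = b^5 + 7*b^4 - b^3*t^2 - 25*b^3 - 7*b^2*t^2 - 175*b^2 + 25*b*t^2 + 175*t^2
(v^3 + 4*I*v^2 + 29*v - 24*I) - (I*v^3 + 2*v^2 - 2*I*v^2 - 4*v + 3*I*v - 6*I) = v^3 - I*v^3 - 2*v^2 + 6*I*v^2 + 33*v - 3*I*v - 18*I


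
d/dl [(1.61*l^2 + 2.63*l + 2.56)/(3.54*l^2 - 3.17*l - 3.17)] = (-14.4139*l^2 - 28.3322*l - 0.2219)/(12.5316*l^4 - 22.4436*l^3 - 12.3947*l^2 + 20.0978*l + 10.0489)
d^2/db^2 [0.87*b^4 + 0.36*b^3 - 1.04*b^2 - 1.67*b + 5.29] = 10.44*b^2 + 2.16*b - 2.08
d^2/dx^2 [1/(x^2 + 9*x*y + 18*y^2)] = 2*(-x^2 - 9*x*y - 18*y^2 + (2*x + 9*y)^2)/(x^2 + 9*x*y + 18*y^2)^3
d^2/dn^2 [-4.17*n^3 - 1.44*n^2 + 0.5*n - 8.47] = -25.02*n - 2.88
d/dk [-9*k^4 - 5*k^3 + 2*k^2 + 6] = k*(-36*k^2 - 15*k + 4)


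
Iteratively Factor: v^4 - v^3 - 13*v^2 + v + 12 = (v + 3)*(v^3 - 4*v^2 - v + 4) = (v - 4)*(v + 3)*(v^2 - 1) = (v - 4)*(v + 1)*(v + 3)*(v - 1)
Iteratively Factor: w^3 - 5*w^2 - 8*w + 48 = (w - 4)*(w^2 - w - 12) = (w - 4)*(w + 3)*(w - 4)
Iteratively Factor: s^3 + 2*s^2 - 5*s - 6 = (s + 3)*(s^2 - s - 2) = (s - 2)*(s + 3)*(s + 1)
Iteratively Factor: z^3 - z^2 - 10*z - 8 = (z + 2)*(z^2 - 3*z - 4) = (z + 1)*(z + 2)*(z - 4)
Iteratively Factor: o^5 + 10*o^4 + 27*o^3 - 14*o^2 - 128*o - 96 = (o + 1)*(o^4 + 9*o^3 + 18*o^2 - 32*o - 96) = (o + 1)*(o + 4)*(o^3 + 5*o^2 - 2*o - 24) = (o - 2)*(o + 1)*(o + 4)*(o^2 + 7*o + 12) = (o - 2)*(o + 1)*(o + 3)*(o + 4)*(o + 4)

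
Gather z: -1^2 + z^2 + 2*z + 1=z^2 + 2*z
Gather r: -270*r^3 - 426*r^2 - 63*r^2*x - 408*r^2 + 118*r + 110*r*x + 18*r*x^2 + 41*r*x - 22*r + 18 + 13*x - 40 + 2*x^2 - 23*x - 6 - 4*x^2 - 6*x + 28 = -270*r^3 + r^2*(-63*x - 834) + r*(18*x^2 + 151*x + 96) - 2*x^2 - 16*x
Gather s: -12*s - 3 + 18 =15 - 12*s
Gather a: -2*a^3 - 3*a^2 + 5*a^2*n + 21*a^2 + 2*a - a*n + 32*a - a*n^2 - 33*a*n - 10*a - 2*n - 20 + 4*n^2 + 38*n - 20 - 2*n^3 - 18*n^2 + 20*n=-2*a^3 + a^2*(5*n + 18) + a*(-n^2 - 34*n + 24) - 2*n^3 - 14*n^2 + 56*n - 40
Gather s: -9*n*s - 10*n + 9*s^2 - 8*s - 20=-10*n + 9*s^2 + s*(-9*n - 8) - 20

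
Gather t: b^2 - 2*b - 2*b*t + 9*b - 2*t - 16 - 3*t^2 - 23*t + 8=b^2 + 7*b - 3*t^2 + t*(-2*b - 25) - 8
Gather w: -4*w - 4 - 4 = -4*w - 8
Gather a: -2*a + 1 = 1 - 2*a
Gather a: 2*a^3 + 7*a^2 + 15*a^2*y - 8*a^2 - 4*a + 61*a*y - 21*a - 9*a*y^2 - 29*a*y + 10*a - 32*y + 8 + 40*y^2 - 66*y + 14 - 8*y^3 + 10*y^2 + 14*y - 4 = 2*a^3 + a^2*(15*y - 1) + a*(-9*y^2 + 32*y - 15) - 8*y^3 + 50*y^2 - 84*y + 18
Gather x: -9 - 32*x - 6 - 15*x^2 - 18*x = -15*x^2 - 50*x - 15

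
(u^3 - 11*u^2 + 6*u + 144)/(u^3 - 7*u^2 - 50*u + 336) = (u + 3)/(u + 7)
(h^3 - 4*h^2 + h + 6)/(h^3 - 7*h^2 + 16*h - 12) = (h + 1)/(h - 2)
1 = 1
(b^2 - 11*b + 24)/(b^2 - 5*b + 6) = (b - 8)/(b - 2)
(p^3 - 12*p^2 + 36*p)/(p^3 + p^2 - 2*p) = (p^2 - 12*p + 36)/(p^2 + p - 2)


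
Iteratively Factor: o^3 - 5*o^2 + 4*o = (o)*(o^2 - 5*o + 4) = o*(o - 1)*(o - 4)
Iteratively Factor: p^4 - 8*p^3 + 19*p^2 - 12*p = (p - 3)*(p^3 - 5*p^2 + 4*p) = (p - 3)*(p - 1)*(p^2 - 4*p) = (p - 4)*(p - 3)*(p - 1)*(p)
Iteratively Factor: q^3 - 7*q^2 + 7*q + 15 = (q - 5)*(q^2 - 2*q - 3) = (q - 5)*(q - 3)*(q + 1)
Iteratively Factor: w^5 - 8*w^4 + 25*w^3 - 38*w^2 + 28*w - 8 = (w - 1)*(w^4 - 7*w^3 + 18*w^2 - 20*w + 8) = (w - 1)^2*(w^3 - 6*w^2 + 12*w - 8) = (w - 2)*(w - 1)^2*(w^2 - 4*w + 4) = (w - 2)^2*(w - 1)^2*(w - 2)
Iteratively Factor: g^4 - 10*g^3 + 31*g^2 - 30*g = (g - 5)*(g^3 - 5*g^2 + 6*g) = (g - 5)*(g - 2)*(g^2 - 3*g) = g*(g - 5)*(g - 2)*(g - 3)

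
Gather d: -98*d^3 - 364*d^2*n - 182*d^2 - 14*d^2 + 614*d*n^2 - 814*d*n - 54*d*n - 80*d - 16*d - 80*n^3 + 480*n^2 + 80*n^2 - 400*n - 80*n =-98*d^3 + d^2*(-364*n - 196) + d*(614*n^2 - 868*n - 96) - 80*n^3 + 560*n^2 - 480*n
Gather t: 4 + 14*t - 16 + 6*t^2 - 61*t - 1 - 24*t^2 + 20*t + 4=-18*t^2 - 27*t - 9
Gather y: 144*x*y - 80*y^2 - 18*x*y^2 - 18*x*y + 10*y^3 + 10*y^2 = 126*x*y + 10*y^3 + y^2*(-18*x - 70)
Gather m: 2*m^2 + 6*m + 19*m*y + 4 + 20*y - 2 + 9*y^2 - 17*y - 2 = 2*m^2 + m*(19*y + 6) + 9*y^2 + 3*y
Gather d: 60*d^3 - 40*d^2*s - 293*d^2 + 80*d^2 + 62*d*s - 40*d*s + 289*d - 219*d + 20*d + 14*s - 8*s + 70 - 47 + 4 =60*d^3 + d^2*(-40*s - 213) + d*(22*s + 90) + 6*s + 27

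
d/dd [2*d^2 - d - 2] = 4*d - 1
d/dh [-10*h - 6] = -10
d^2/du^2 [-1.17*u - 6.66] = 0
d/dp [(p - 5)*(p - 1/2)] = 2*p - 11/2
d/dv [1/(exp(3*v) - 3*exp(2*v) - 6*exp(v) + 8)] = 3*(-exp(2*v) + 2*exp(v) + 2)*exp(v)/(exp(3*v) - 3*exp(2*v) - 6*exp(v) + 8)^2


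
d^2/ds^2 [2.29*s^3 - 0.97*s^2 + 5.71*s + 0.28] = 13.74*s - 1.94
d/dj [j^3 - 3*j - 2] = 3*j^2 - 3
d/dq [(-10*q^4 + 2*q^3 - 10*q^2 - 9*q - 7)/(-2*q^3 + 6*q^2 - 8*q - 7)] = (20*q^6 - 120*q^5 + 232*q^4 + 212*q^3 + 50*q^2 + 224*q + 7)/(4*q^6 - 24*q^5 + 68*q^4 - 68*q^3 - 20*q^2 + 112*q + 49)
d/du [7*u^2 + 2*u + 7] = 14*u + 2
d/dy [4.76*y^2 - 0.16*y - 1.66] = 9.52*y - 0.16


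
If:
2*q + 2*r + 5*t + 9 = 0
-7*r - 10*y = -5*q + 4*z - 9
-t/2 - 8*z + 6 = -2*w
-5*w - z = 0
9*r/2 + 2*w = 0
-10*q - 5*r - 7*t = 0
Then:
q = 5865/3397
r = 261/3397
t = -8565/3397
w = -2349/13588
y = 23163/16985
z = 11745/13588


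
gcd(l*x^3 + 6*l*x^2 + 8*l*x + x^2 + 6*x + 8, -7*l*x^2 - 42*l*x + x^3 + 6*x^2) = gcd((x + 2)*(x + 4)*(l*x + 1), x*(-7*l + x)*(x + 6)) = 1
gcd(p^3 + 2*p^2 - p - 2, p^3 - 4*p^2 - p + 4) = p^2 - 1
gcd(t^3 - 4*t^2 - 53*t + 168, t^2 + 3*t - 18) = t - 3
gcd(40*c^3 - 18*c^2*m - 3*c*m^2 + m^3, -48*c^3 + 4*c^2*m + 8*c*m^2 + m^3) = 8*c^2 - 2*c*m - m^2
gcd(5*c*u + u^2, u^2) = u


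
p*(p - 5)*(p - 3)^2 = p^4 - 11*p^3 + 39*p^2 - 45*p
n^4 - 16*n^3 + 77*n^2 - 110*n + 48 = (n - 8)*(n - 6)*(n - 1)^2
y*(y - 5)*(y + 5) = y^3 - 25*y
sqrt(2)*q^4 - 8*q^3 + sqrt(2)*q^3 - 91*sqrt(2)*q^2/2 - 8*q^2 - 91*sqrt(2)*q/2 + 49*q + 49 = (q - 7*sqrt(2))*(q - sqrt(2)/2)*(q + 7*sqrt(2)/2)*(sqrt(2)*q + sqrt(2))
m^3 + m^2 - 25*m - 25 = (m - 5)*(m + 1)*(m + 5)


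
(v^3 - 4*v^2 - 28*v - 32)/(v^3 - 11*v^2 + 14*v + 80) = (v + 2)/(v - 5)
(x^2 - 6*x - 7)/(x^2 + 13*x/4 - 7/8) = 8*(x^2 - 6*x - 7)/(8*x^2 + 26*x - 7)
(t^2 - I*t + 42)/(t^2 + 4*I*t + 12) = (t - 7*I)/(t - 2*I)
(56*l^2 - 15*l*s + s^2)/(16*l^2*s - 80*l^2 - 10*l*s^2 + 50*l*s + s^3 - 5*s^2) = (-7*l + s)/(-2*l*s + 10*l + s^2 - 5*s)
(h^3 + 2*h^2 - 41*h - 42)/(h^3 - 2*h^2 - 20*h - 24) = (h^2 + 8*h + 7)/(h^2 + 4*h + 4)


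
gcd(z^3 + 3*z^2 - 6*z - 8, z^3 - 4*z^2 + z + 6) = z^2 - z - 2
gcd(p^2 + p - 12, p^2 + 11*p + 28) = p + 4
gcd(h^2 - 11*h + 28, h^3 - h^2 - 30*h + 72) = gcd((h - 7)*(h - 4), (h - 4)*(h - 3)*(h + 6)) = h - 4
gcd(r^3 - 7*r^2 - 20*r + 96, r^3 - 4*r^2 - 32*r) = r^2 - 4*r - 32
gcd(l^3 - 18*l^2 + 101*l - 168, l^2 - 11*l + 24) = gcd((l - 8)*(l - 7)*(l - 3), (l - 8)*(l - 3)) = l^2 - 11*l + 24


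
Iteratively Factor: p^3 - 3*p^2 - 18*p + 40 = (p - 5)*(p^2 + 2*p - 8) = (p - 5)*(p - 2)*(p + 4)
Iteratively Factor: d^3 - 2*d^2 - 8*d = (d - 4)*(d^2 + 2*d) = d*(d - 4)*(d + 2)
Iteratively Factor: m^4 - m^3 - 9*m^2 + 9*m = (m - 1)*(m^3 - 9*m) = (m - 1)*(m + 3)*(m^2 - 3*m) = (m - 3)*(m - 1)*(m + 3)*(m)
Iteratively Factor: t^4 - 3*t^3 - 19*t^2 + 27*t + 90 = (t + 3)*(t^3 - 6*t^2 - t + 30) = (t + 2)*(t + 3)*(t^2 - 8*t + 15) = (t - 3)*(t + 2)*(t + 3)*(t - 5)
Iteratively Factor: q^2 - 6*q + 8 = (q - 2)*(q - 4)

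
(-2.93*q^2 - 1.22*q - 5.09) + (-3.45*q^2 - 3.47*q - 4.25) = -6.38*q^2 - 4.69*q - 9.34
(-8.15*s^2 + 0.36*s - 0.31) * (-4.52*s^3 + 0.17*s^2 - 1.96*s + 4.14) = 36.838*s^5 - 3.0127*s^4 + 17.4364*s^3 - 34.4993*s^2 + 2.098*s - 1.2834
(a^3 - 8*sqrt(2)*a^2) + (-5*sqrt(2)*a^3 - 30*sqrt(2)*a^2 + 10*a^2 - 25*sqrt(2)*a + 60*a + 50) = -5*sqrt(2)*a^3 + a^3 - 38*sqrt(2)*a^2 + 10*a^2 - 25*sqrt(2)*a + 60*a + 50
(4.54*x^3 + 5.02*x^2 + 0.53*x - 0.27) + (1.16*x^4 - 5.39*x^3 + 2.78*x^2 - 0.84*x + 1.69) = 1.16*x^4 - 0.85*x^3 + 7.8*x^2 - 0.31*x + 1.42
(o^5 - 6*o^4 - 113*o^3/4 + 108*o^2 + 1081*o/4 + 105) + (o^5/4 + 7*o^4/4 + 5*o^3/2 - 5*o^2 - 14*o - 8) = 5*o^5/4 - 17*o^4/4 - 103*o^3/4 + 103*o^2 + 1025*o/4 + 97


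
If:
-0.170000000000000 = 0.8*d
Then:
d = -0.21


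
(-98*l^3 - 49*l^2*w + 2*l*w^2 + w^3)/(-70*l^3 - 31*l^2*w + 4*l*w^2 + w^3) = (-7*l + w)/(-5*l + w)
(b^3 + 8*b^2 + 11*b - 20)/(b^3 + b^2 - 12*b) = (b^2 + 4*b - 5)/(b*(b - 3))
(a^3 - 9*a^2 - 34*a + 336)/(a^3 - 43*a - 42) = (a - 8)/(a + 1)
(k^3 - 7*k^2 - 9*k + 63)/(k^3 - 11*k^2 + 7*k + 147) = (k - 3)/(k - 7)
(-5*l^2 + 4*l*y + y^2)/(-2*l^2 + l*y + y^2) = (5*l + y)/(2*l + y)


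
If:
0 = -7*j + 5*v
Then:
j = 5*v/7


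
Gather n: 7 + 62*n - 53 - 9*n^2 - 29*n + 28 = -9*n^2 + 33*n - 18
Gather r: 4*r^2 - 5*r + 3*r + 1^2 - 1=4*r^2 - 2*r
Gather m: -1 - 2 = -3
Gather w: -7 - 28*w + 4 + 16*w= -12*w - 3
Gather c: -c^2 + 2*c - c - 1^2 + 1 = -c^2 + c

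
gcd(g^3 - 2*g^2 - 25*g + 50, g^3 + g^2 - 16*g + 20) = g^2 + 3*g - 10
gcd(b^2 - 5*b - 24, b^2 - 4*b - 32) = b - 8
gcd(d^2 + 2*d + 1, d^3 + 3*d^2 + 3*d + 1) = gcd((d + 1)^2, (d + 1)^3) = d^2 + 2*d + 1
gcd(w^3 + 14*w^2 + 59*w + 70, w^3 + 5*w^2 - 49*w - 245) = w^2 + 12*w + 35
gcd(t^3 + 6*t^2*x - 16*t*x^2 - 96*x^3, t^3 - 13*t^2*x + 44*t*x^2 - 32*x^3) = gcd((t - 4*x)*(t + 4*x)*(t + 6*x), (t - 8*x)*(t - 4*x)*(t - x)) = -t + 4*x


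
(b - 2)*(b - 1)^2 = b^3 - 4*b^2 + 5*b - 2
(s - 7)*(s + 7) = s^2 - 49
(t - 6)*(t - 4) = t^2 - 10*t + 24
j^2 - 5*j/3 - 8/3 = (j - 8/3)*(j + 1)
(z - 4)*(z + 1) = z^2 - 3*z - 4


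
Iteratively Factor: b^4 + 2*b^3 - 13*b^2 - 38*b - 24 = (b + 3)*(b^3 - b^2 - 10*b - 8) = (b - 4)*(b + 3)*(b^2 + 3*b + 2) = (b - 4)*(b + 1)*(b + 3)*(b + 2)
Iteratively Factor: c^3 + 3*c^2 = (c)*(c^2 + 3*c) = c*(c + 3)*(c)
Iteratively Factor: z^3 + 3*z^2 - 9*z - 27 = (z + 3)*(z^2 - 9) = (z + 3)^2*(z - 3)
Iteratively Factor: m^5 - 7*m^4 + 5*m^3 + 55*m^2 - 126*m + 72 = (m - 2)*(m^4 - 5*m^3 - 5*m^2 + 45*m - 36) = (m - 3)*(m - 2)*(m^3 - 2*m^2 - 11*m + 12) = (m - 3)*(m - 2)*(m + 3)*(m^2 - 5*m + 4) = (m - 4)*(m - 3)*(m - 2)*(m + 3)*(m - 1)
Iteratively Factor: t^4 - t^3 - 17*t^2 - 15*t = (t - 5)*(t^3 + 4*t^2 + 3*t) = (t - 5)*(t + 1)*(t^2 + 3*t) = t*(t - 5)*(t + 1)*(t + 3)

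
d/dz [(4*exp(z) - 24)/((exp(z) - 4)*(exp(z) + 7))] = 4*(-exp(2*z) + 12*exp(z) - 10)*exp(z)/(exp(4*z) + 6*exp(3*z) - 47*exp(2*z) - 168*exp(z) + 784)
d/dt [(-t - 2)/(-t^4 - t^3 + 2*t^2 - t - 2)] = t*(2 - 3*t)/(t^6 - 2*t^5 + t^4 + 2*t^3 - 2*t^2 + 1)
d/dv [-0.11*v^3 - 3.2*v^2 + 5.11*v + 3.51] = -0.33*v^2 - 6.4*v + 5.11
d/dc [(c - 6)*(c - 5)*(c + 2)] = 3*c^2 - 18*c + 8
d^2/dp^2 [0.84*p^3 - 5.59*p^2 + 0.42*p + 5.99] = 5.04*p - 11.18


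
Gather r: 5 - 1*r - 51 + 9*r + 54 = 8*r + 8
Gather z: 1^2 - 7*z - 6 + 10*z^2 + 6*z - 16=10*z^2 - z - 21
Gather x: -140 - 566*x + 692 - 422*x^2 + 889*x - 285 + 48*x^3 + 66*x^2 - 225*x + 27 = 48*x^3 - 356*x^2 + 98*x + 294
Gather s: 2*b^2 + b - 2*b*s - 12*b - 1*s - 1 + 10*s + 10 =2*b^2 - 11*b + s*(9 - 2*b) + 9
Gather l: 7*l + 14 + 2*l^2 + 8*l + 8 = 2*l^2 + 15*l + 22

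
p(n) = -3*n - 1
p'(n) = -3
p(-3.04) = 8.12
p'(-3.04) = -3.00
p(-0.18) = -0.46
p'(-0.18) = -3.00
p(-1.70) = 4.10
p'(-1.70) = -3.00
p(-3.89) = 10.67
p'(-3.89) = -3.00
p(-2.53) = 6.59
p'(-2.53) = -3.00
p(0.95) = -3.85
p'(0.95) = -3.00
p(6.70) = -21.10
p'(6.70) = -3.00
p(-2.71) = 7.13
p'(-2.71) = -3.00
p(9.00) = -28.00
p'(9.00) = -3.00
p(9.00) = -28.00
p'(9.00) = -3.00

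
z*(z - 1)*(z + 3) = z^3 + 2*z^2 - 3*z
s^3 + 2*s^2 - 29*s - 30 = (s - 5)*(s + 1)*(s + 6)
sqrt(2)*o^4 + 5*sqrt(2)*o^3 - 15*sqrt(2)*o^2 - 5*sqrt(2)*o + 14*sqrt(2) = (o - 2)*(o - 1)*(o + 7)*(sqrt(2)*o + sqrt(2))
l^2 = l^2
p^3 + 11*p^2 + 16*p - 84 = (p - 2)*(p + 6)*(p + 7)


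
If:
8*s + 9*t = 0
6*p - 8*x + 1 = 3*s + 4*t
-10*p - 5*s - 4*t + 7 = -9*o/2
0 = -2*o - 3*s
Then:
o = 432*x/157 - 1404/785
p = 236*x/157 - 87/314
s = 936/785 - 288*x/157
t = 256*x/157 - 832/785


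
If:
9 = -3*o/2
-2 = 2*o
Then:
No Solution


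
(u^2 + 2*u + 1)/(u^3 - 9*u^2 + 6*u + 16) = (u + 1)/(u^2 - 10*u + 16)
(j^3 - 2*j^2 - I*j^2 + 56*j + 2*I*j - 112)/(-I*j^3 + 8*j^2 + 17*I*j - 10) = (-j^3 + 2*j^2 + I*j^2 - 56*j - 2*I*j + 112)/(I*j^3 - 8*j^2 - 17*I*j + 10)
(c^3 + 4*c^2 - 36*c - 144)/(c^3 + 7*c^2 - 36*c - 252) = (c + 4)/(c + 7)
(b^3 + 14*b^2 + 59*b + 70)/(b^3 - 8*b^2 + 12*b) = (b^3 + 14*b^2 + 59*b + 70)/(b*(b^2 - 8*b + 12))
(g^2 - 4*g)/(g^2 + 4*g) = (g - 4)/(g + 4)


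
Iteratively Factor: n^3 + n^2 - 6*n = (n + 3)*(n^2 - 2*n) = (n - 2)*(n + 3)*(n)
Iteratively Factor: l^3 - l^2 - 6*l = (l)*(l^2 - l - 6) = l*(l - 3)*(l + 2)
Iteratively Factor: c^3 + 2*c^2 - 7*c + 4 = (c - 1)*(c^2 + 3*c - 4) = (c - 1)*(c + 4)*(c - 1)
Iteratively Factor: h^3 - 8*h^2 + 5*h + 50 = (h - 5)*(h^2 - 3*h - 10) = (h - 5)*(h + 2)*(h - 5)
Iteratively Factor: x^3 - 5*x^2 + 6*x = (x - 2)*(x^2 - 3*x) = (x - 3)*(x - 2)*(x)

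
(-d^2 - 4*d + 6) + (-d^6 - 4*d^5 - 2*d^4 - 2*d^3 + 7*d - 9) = -d^6 - 4*d^5 - 2*d^4 - 2*d^3 - d^2 + 3*d - 3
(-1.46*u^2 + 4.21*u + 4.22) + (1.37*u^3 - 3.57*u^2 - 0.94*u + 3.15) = 1.37*u^3 - 5.03*u^2 + 3.27*u + 7.37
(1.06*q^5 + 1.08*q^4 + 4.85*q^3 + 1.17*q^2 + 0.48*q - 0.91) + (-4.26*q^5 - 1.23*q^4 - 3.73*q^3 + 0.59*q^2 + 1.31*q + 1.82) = -3.2*q^5 - 0.15*q^4 + 1.12*q^3 + 1.76*q^2 + 1.79*q + 0.91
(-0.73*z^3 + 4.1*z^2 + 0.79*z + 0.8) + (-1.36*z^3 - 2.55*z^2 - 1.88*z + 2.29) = -2.09*z^3 + 1.55*z^2 - 1.09*z + 3.09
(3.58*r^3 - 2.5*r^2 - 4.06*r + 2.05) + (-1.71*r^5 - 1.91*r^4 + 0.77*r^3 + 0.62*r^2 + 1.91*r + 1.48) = -1.71*r^5 - 1.91*r^4 + 4.35*r^3 - 1.88*r^2 - 2.15*r + 3.53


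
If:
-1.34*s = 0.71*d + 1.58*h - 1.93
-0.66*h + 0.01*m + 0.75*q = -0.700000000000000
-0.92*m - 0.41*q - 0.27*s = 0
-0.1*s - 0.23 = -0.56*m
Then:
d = 0.785254394065799*s + 2.67479730563722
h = 0.0195531094921339 - 1.20096874670045*s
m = 0.178571428571429*s + 0.410714285714286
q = -1.05923344947735*s - 0.921602787456446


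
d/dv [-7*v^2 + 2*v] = 2 - 14*v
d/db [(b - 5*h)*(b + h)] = 2*b - 4*h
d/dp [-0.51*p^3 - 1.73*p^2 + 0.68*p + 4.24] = -1.53*p^2 - 3.46*p + 0.68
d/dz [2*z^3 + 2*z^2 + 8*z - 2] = 6*z^2 + 4*z + 8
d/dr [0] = 0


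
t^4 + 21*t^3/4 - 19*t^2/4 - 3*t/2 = t*(t - 1)*(t + 1/4)*(t + 6)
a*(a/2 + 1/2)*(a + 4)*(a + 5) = a^4/2 + 5*a^3 + 29*a^2/2 + 10*a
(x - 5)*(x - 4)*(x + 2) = x^3 - 7*x^2 + 2*x + 40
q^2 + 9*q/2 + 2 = (q + 1/2)*(q + 4)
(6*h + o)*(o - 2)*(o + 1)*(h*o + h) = 6*h^2*o^3 - 18*h^2*o - 12*h^2 + h*o^4 - 3*h*o^2 - 2*h*o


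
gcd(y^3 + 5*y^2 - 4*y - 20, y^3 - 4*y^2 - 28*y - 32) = y + 2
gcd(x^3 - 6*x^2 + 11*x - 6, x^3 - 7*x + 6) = x^2 - 3*x + 2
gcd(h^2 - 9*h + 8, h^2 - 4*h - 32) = h - 8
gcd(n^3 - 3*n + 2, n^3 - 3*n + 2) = n^3 - 3*n + 2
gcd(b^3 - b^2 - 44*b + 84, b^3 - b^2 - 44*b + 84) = b^3 - b^2 - 44*b + 84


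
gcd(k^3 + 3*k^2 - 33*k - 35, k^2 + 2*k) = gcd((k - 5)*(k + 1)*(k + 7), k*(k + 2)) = 1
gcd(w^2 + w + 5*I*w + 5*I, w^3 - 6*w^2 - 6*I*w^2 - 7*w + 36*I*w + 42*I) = w + 1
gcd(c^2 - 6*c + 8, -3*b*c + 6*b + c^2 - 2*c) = c - 2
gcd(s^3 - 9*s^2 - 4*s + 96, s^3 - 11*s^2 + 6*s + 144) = s^2 - 5*s - 24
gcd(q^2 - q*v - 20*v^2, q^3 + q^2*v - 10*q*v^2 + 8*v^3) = q + 4*v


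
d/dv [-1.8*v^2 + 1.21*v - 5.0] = 1.21 - 3.6*v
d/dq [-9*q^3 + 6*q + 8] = 6 - 27*q^2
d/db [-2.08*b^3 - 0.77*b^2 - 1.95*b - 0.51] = -6.24*b^2 - 1.54*b - 1.95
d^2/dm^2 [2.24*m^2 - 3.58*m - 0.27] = 4.48000000000000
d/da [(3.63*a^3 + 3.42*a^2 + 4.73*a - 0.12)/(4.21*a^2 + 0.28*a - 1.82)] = (15.2823*a^4 + 2.0328*a^3 - 38.7755*a^2 - 11.4384*a - 8.575)/(17.7241*a^4 + 2.3576*a^3 - 15.246*a^2 - 1.0192*a + 3.3124)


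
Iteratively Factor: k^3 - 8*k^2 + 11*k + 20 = (k + 1)*(k^2 - 9*k + 20) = (k - 4)*(k + 1)*(k - 5)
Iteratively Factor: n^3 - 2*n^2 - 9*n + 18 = (n - 3)*(n^2 + n - 6) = (n - 3)*(n + 3)*(n - 2)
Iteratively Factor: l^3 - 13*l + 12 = (l - 1)*(l^2 + l - 12) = (l - 1)*(l + 4)*(l - 3)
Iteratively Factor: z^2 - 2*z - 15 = (z - 5)*(z + 3)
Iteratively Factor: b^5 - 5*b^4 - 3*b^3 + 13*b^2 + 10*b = (b - 5)*(b^4 - 3*b^2 - 2*b) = (b - 5)*(b + 1)*(b^3 - b^2 - 2*b) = (b - 5)*(b + 1)^2*(b^2 - 2*b) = b*(b - 5)*(b + 1)^2*(b - 2)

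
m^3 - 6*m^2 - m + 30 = (m - 5)*(m - 3)*(m + 2)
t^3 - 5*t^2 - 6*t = t*(t - 6)*(t + 1)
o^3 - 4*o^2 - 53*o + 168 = (o - 8)*(o - 3)*(o + 7)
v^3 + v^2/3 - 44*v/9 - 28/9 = (v - 7/3)*(v + 2/3)*(v + 2)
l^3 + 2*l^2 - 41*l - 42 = (l - 6)*(l + 1)*(l + 7)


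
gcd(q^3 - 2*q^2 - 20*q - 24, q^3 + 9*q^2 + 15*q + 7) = 1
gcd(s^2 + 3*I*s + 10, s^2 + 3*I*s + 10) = s^2 + 3*I*s + 10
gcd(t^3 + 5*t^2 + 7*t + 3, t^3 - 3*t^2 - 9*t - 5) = t^2 + 2*t + 1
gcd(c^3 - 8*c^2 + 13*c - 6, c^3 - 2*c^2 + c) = c^2 - 2*c + 1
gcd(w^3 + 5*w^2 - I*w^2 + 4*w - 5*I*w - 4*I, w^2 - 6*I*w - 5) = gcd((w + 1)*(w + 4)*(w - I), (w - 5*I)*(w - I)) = w - I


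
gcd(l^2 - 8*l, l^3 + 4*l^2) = l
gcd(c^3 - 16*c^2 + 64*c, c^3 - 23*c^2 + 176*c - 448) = c^2 - 16*c + 64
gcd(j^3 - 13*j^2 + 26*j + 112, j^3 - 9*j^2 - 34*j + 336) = j^2 - 15*j + 56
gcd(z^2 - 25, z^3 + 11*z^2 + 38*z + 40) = z + 5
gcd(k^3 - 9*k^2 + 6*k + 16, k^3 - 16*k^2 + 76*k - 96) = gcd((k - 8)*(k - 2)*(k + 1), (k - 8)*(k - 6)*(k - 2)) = k^2 - 10*k + 16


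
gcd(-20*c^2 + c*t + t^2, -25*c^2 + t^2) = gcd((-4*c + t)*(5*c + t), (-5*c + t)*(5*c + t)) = 5*c + t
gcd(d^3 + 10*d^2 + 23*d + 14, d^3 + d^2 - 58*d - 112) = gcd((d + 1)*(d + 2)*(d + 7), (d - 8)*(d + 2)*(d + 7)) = d^2 + 9*d + 14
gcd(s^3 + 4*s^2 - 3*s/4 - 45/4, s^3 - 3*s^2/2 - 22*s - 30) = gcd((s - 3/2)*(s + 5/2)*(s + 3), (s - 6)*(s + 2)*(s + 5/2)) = s + 5/2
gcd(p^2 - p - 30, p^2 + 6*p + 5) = p + 5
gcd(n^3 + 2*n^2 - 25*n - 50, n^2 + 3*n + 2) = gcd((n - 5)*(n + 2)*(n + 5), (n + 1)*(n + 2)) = n + 2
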